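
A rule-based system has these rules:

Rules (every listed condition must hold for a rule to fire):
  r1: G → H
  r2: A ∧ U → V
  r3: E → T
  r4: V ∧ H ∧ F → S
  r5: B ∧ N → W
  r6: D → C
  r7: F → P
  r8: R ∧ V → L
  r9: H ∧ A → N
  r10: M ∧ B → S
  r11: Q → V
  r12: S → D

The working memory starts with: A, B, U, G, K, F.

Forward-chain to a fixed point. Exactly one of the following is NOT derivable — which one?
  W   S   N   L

Round 1: r1 [G → H]; r2 [A ∧ U → V]; r7 [F → P]. New: H, V, P.
Round 2: r4 [V ∧ H ∧ F → S]; r9 [H ∧ A → N]. New: S, N.
Round 3: r5 [B ∧ N → W]; r12 [S → D]. New: W, D.
Round 4: r6 [D → C]. New: C.
Derived: N (round 2), W (round 3), S (round 2). L never appears in any round.

L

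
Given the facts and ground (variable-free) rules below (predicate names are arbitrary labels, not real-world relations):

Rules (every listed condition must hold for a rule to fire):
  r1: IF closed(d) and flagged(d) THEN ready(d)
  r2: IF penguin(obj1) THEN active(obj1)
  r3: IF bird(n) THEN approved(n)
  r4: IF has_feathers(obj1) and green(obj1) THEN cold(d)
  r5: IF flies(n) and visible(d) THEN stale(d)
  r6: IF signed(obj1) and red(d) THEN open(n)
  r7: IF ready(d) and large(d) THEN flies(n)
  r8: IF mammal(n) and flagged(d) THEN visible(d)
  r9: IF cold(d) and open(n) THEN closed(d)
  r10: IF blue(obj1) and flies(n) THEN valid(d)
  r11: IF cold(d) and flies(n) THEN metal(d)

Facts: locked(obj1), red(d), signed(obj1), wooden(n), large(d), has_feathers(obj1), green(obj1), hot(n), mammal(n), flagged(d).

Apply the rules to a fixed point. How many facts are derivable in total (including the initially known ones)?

18

[1] r4 [IF has_feathers(obj1) and green(obj1) THEN cold(d)]; r6 [IF signed(obj1) and red(d) THEN open(n)]; r8 [IF mammal(n) and flagged(d) THEN visible(d)]. ⇒ new: cold(d), open(n), visible(d).
[2] r9 [IF cold(d) and open(n) THEN closed(d)]. ⇒ new: closed(d).
[3] r1 [IF closed(d) and flagged(d) THEN ready(d)]. ⇒ new: ready(d).
[4] r7 [IF ready(d) and large(d) THEN flies(n)]. ⇒ new: flies(n).
[5] r5 [IF flies(n) and visible(d) THEN stale(d)]; r11 [IF cold(d) and flies(n) THEN metal(d)]. ⇒ new: stale(d), metal(d).
Closure: {closed(d), cold(d), flagged(d), flies(n), green(obj1), has_feathers(obj1), hot(n), large(d), locked(obj1), mammal(n), metal(d), open(n), ready(d), red(d), signed(obj1), stale(d), visible(d), wooden(n)} — 18 facts.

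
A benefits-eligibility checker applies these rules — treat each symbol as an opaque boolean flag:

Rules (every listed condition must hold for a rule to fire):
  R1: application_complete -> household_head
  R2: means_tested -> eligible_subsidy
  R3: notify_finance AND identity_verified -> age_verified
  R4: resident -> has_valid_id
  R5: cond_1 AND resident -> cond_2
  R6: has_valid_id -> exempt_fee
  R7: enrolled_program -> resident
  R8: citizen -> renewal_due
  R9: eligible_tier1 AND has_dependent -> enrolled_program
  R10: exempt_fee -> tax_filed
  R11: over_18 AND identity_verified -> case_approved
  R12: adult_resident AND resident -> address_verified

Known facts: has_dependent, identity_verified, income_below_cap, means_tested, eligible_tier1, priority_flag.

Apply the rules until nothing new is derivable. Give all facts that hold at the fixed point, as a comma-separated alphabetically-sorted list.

eligible_subsidy, eligible_tier1, enrolled_program, exempt_fee, has_dependent, has_valid_id, identity_verified, income_below_cap, means_tested, priority_flag, resident, tax_filed

Round 1: R2 [means_tested -> eligible_subsidy]; R9 [eligible_tier1 AND has_dependent -> enrolled_program]. Adds eligible_subsidy, enrolled_program.
Round 2: R7 [enrolled_program -> resident]. Adds resident.
Round 3: R4 [resident -> has_valid_id]. Adds has_valid_id.
Round 4: R6 [has_valid_id -> exempt_fee]. Adds exempt_fee.
Round 5: R10 [exempt_fee -> tax_filed]. Adds tax_filed.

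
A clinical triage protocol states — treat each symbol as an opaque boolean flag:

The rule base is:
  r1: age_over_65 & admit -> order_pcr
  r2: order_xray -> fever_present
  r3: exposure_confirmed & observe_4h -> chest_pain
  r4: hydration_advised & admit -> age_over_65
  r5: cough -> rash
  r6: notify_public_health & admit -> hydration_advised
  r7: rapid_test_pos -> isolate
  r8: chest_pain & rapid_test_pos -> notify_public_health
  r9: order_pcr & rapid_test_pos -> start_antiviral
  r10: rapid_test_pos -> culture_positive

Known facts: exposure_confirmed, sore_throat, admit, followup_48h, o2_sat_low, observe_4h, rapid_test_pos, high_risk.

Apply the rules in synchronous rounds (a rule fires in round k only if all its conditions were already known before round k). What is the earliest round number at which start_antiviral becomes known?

6

Round 1: r3 [exposure_confirmed & observe_4h -> chest_pain]; r7 [rapid_test_pos -> isolate]; r10 [rapid_test_pos -> culture_positive]. Adds chest_pain, isolate, culture_positive.
Round 2: r8 [chest_pain & rapid_test_pos -> notify_public_health]. Adds notify_public_health.
Round 3: r6 [notify_public_health & admit -> hydration_advised]. Adds hydration_advised.
Round 4: r4 [hydration_advised & admit -> age_over_65]. Adds age_over_65.
Round 5: r1 [age_over_65 & admit -> order_pcr]. Adds order_pcr.
Round 6: r9 [order_pcr & rapid_test_pos -> start_antiviral]. Adds start_antiviral.
start_antiviral first appears in round 6.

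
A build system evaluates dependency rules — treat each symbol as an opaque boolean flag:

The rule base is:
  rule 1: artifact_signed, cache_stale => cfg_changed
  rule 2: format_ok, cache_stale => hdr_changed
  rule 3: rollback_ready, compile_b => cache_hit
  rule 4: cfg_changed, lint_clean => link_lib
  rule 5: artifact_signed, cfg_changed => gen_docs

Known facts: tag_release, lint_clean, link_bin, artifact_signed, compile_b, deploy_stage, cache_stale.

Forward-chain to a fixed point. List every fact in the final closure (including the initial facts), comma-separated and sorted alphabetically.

artifact_signed, cache_stale, cfg_changed, compile_b, deploy_stage, gen_docs, link_bin, link_lib, lint_clean, tag_release

Round 1: rule 1 [artifact_signed, cache_stale => cfg_changed]. Adds cfg_changed.
Round 2: rule 4 [cfg_changed, lint_clean => link_lib]; rule 5 [artifact_signed, cfg_changed => gen_docs]. Adds link_lib, gen_docs.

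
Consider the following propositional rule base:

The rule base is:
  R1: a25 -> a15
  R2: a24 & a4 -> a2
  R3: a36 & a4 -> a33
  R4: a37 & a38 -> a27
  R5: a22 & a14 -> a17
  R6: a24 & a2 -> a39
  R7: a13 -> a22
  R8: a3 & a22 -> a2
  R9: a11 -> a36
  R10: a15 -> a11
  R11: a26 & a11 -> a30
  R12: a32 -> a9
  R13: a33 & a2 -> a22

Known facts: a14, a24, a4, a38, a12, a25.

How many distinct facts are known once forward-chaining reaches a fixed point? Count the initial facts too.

14

[1] R1 [a25 -> a15]; R2 [a24 & a4 -> a2]. ⇒ new: a15, a2.
[2] R6 [a24 & a2 -> a39]; R10 [a15 -> a11]. ⇒ new: a39, a11.
[3] R9 [a11 -> a36]. ⇒ new: a36.
[4] R3 [a36 & a4 -> a33]. ⇒ new: a33.
[5] R13 [a33 & a2 -> a22]. ⇒ new: a22.
[6] R5 [a22 & a14 -> a17]. ⇒ new: a17.
Closure: {a11, a12, a14, a15, a17, a2, a22, a24, a25, a33, a36, a38, a39, a4} — 14 facts.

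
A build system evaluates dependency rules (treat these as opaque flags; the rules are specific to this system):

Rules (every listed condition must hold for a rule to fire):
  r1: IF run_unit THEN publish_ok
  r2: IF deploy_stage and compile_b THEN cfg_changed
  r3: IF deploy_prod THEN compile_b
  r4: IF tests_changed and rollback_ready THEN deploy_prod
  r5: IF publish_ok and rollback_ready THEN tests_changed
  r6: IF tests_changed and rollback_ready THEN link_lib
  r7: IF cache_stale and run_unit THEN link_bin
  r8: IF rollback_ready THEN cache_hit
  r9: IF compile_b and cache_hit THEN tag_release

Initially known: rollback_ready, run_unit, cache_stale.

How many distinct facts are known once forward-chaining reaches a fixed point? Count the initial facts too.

Round 1 fires r1, r7, r8, giving publish_ok, link_bin, cache_hit.
Round 2 fires r5, giving tests_changed.
Round 3 fires r4, r6, giving deploy_prod, link_lib.
Round 4 fires r3, giving compile_b.
Round 5 fires r9, giving tag_release.
Closure: {cache_hit, cache_stale, compile_b, deploy_prod, link_bin, link_lib, publish_ok, rollback_ready, run_unit, tag_release, tests_changed} — 11 facts.

11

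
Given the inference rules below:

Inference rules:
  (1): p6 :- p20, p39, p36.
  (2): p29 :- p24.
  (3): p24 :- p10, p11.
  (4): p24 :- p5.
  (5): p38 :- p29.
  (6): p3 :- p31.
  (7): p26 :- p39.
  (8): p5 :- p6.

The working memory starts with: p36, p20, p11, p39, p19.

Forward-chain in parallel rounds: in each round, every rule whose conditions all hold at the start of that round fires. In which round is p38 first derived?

5

Round 1 fires (1), (7), giving p6, p26.
Round 2 fires (8), giving p5.
Round 3 fires (4), giving p24.
Round 4 fires (2), giving p29.
Round 5 fires (5), giving p38.
p38 first appears in round 5.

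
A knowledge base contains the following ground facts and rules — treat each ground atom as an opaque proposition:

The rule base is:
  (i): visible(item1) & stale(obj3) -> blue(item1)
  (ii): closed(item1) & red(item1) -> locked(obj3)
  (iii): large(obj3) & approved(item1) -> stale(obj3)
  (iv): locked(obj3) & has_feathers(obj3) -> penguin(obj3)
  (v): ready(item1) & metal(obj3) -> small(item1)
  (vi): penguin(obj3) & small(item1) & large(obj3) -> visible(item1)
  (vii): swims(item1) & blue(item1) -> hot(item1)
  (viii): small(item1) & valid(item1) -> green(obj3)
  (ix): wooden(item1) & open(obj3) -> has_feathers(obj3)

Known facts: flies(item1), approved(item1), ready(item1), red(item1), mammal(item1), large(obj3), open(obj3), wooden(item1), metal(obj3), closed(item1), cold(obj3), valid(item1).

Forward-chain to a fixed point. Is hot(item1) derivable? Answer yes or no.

Round 1: (ii) [closed(item1) & red(item1) -> locked(obj3)]; (iii) [large(obj3) & approved(item1) -> stale(obj3)]; (v) [ready(item1) & metal(obj3) -> small(item1)]; (ix) [wooden(item1) & open(obj3) -> has_feathers(obj3)]. Adds locked(obj3), stale(obj3), small(item1), has_feathers(obj3).
Round 2: (iv) [locked(obj3) & has_feathers(obj3) -> penguin(obj3)]; (viii) [small(item1) & valid(item1) -> green(obj3)]. Adds penguin(obj3), green(obj3).
Round 3: (vi) [penguin(obj3) & small(item1) & large(obj3) -> visible(item1)]. Adds visible(item1).
Round 4: (i) [visible(item1) & stale(obj3) -> blue(item1)]. Adds blue(item1).
Fixed point reached. hot(item1) is concluded only by (vii); (vii) needs swims(item1) (never derived).

no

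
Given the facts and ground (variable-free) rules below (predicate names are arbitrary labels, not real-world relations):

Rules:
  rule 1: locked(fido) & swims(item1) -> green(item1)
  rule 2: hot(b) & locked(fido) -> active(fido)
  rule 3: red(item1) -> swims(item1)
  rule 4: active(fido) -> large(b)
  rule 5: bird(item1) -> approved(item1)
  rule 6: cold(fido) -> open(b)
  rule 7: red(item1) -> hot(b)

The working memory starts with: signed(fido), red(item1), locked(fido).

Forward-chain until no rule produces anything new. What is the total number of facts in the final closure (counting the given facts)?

Round 1 — rule 3, rule 7, derive swims(item1), hot(b).
Round 2 — rule 1, rule 2, derive green(item1), active(fido).
Round 3 — rule 4, derive large(b).
Closure: {active(fido), green(item1), hot(b), large(b), locked(fido), red(item1), signed(fido), swims(item1)} — 8 facts.

8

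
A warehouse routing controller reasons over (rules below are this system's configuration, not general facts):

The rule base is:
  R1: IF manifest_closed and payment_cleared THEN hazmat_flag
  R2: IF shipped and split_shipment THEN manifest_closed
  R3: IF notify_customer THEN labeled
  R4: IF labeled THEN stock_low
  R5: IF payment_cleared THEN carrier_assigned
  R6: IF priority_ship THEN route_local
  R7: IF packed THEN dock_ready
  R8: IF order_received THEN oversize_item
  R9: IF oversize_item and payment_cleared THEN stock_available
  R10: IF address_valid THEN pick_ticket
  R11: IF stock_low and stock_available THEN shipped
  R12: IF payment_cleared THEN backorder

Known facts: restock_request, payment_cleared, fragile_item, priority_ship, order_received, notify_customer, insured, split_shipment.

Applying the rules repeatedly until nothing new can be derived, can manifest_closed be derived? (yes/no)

Round 1 fires R3, R5, R6, R8, R12, giving labeled, carrier_assigned, route_local, oversize_item, backorder.
Round 2 fires R4, R9, giving stock_low, stock_available.
Round 3 fires R11, giving shipped.
Round 4 fires R2, giving manifest_closed.
Round 5 fires R1, giving hazmat_flag.
manifest_closed appears in round 4, so it is derivable.

yes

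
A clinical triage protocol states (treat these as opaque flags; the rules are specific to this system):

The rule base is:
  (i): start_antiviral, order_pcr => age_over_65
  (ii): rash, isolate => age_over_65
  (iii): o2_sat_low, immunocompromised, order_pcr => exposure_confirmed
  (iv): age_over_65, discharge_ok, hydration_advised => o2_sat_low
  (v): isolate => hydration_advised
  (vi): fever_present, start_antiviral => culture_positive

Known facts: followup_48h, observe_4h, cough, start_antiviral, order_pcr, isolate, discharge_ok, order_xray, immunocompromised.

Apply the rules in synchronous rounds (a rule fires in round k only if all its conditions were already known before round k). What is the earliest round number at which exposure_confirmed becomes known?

Round 1 fires (i), (v), giving age_over_65, hydration_advised.
Round 2 fires (iv), giving o2_sat_low.
Round 3 fires (iii), giving exposure_confirmed.
exposure_confirmed first appears in round 3.

3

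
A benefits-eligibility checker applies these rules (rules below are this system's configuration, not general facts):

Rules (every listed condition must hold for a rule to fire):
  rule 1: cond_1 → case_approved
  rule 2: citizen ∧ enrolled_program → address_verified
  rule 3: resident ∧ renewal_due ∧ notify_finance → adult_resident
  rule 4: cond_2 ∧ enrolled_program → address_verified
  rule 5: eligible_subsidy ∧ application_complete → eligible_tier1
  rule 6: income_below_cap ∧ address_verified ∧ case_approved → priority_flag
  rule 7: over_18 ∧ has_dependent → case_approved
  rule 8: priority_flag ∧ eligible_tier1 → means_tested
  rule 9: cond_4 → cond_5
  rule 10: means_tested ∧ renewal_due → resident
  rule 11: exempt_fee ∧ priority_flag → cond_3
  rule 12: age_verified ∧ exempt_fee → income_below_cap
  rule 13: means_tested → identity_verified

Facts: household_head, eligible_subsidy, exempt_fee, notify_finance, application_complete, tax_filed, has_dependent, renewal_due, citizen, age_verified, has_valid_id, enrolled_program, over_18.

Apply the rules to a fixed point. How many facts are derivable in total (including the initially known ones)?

23

Round 1: rule 2 [citizen ∧ enrolled_program → address_verified]; rule 5 [eligible_subsidy ∧ application_complete → eligible_tier1]; rule 7 [over_18 ∧ has_dependent → case_approved]; rule 12 [age_verified ∧ exempt_fee → income_below_cap]. Adds address_verified, eligible_tier1, case_approved, income_below_cap.
Round 2: rule 6 [income_below_cap ∧ address_verified ∧ case_approved → priority_flag]. Adds priority_flag.
Round 3: rule 8 [priority_flag ∧ eligible_tier1 → means_tested]; rule 11 [exempt_fee ∧ priority_flag → cond_3]. Adds means_tested, cond_3.
Round 4: rule 10 [means_tested ∧ renewal_due → resident]; rule 13 [means_tested → identity_verified]. Adds resident, identity_verified.
Round 5: rule 3 [resident ∧ renewal_due ∧ notify_finance → adult_resident]. Adds adult_resident.
Closure: {address_verified, adult_resident, age_verified, application_complete, case_approved, citizen, cond_3, eligible_subsidy, eligible_tier1, enrolled_program, exempt_fee, has_dependent, has_valid_id, household_head, identity_verified, income_below_cap, means_tested, notify_finance, over_18, priority_flag, renewal_due, resident, tax_filed} — 23 facts.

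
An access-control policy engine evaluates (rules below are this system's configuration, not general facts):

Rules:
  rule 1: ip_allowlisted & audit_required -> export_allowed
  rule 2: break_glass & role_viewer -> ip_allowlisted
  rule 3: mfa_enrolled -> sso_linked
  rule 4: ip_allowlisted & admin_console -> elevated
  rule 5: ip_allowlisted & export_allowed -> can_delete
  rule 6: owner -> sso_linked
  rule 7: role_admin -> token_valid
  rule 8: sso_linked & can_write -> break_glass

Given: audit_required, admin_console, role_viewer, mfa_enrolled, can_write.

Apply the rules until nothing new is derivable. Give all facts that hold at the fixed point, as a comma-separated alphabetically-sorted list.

Round 1 fires rule 3, giving sso_linked.
Round 2 fires rule 8, giving break_glass.
Round 3 fires rule 2, giving ip_allowlisted.
Round 4 fires rule 1, rule 4, giving export_allowed, elevated.
Round 5 fires rule 5, giving can_delete.

admin_console, audit_required, break_glass, can_delete, can_write, elevated, export_allowed, ip_allowlisted, mfa_enrolled, role_viewer, sso_linked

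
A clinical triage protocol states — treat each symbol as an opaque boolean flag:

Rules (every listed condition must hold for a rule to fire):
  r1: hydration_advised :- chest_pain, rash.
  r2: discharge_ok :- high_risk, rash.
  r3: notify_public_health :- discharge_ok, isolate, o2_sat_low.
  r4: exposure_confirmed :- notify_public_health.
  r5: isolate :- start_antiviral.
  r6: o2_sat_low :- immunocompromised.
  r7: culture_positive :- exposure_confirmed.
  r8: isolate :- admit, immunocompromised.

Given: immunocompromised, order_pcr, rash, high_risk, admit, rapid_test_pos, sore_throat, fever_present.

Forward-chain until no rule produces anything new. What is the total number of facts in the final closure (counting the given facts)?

14

Round 1: r2 [discharge_ok :- high_risk, rash.]; r6 [o2_sat_low :- immunocompromised.]; r8 [isolate :- admit, immunocompromised.]. New: discharge_ok, o2_sat_low, isolate.
Round 2: r3 [notify_public_health :- discharge_ok, isolate, o2_sat_low.]. New: notify_public_health.
Round 3: r4 [exposure_confirmed :- notify_public_health.]. New: exposure_confirmed.
Round 4: r7 [culture_positive :- exposure_confirmed.]. New: culture_positive.
Closure: {admit, culture_positive, discharge_ok, exposure_confirmed, fever_present, high_risk, immunocompromised, isolate, notify_public_health, o2_sat_low, order_pcr, rapid_test_pos, rash, sore_throat} — 14 facts.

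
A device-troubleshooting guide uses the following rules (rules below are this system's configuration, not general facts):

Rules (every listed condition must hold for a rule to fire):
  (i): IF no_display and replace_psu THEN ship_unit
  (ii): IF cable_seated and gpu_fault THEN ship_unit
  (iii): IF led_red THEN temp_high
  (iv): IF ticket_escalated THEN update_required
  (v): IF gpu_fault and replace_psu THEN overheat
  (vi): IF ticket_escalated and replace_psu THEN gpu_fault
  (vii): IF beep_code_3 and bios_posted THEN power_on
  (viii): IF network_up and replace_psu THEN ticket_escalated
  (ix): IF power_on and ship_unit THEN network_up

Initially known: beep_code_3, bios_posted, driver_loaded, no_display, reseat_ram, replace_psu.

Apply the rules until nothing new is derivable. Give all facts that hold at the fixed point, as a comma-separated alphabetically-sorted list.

Round 1: (i) [IF no_display and replace_psu THEN ship_unit]; (vii) [IF beep_code_3 and bios_posted THEN power_on]. New: ship_unit, power_on.
Round 2: (ix) [IF power_on and ship_unit THEN network_up]. New: network_up.
Round 3: (viii) [IF network_up and replace_psu THEN ticket_escalated]. New: ticket_escalated.
Round 4: (iv) [IF ticket_escalated THEN update_required]; (vi) [IF ticket_escalated and replace_psu THEN gpu_fault]. New: update_required, gpu_fault.
Round 5: (v) [IF gpu_fault and replace_psu THEN overheat]. New: overheat.

beep_code_3, bios_posted, driver_loaded, gpu_fault, network_up, no_display, overheat, power_on, replace_psu, reseat_ram, ship_unit, ticket_escalated, update_required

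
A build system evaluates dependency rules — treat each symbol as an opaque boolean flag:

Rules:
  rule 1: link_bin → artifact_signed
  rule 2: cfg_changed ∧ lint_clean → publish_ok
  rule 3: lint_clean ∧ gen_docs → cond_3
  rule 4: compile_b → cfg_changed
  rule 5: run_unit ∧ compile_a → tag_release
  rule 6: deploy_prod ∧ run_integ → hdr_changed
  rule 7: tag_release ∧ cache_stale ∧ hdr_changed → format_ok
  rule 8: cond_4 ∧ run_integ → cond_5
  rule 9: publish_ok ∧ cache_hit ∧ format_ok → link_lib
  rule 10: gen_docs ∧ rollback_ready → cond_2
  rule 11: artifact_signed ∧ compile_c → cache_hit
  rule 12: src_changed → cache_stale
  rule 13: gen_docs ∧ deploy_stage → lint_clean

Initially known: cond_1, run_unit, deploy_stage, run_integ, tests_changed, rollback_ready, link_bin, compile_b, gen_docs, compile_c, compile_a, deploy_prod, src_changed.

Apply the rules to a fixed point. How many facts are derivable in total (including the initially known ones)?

Round 1: rule 1 [link_bin → artifact_signed]; rule 4 [compile_b → cfg_changed]; rule 5 [run_unit ∧ compile_a → tag_release]; rule 6 [deploy_prod ∧ run_integ → hdr_changed]; rule 10 [gen_docs ∧ rollback_ready → cond_2]; rule 12 [src_changed → cache_stale]; rule 13 [gen_docs ∧ deploy_stage → lint_clean]. Adds artifact_signed, cfg_changed, tag_release, hdr_changed, cond_2, cache_stale, lint_clean.
Round 2: rule 2 [cfg_changed ∧ lint_clean → publish_ok]; rule 3 [lint_clean ∧ gen_docs → cond_3]; rule 7 [tag_release ∧ cache_stale ∧ hdr_changed → format_ok]; rule 11 [artifact_signed ∧ compile_c → cache_hit]. Adds publish_ok, cond_3, format_ok, cache_hit.
Round 3: rule 9 [publish_ok ∧ cache_hit ∧ format_ok → link_lib]. Adds link_lib.
Closure: {artifact_signed, cache_hit, cache_stale, cfg_changed, compile_a, compile_b, compile_c, cond_1, cond_2, cond_3, deploy_prod, deploy_stage, format_ok, gen_docs, hdr_changed, link_bin, link_lib, lint_clean, publish_ok, rollback_ready, run_integ, run_unit, src_changed, tag_release, tests_changed} — 25 facts.

25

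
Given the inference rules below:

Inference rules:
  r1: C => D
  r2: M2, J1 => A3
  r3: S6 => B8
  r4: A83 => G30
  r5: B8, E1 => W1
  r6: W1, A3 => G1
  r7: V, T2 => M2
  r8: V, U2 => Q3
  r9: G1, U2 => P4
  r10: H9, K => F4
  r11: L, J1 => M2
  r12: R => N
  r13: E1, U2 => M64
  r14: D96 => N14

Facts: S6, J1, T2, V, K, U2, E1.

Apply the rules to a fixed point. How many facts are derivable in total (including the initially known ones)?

Round 1 — r3, r7, r8, r13, derive B8, M2, Q3, M64.
Round 2 — r2, r5, derive A3, W1.
Round 3 — r6, derive G1.
Round 4 — r9, derive P4.
Closure: {A3, B8, E1, G1, J1, K, M2, M64, P4, Q3, S6, T2, U2, V, W1} — 15 facts.

15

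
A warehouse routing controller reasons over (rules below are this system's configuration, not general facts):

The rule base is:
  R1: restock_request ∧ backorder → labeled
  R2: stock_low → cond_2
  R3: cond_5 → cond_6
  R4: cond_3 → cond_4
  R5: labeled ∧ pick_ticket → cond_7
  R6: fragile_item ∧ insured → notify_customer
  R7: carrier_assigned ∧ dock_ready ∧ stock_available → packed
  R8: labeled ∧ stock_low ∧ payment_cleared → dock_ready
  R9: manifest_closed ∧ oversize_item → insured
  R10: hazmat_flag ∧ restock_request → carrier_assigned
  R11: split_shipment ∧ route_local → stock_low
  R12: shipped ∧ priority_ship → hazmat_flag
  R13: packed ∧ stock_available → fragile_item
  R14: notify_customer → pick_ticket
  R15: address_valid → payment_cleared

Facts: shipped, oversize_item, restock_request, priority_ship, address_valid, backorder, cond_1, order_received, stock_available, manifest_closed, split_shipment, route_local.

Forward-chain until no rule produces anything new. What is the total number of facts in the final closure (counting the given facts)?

25

[1] R1 [restock_request ∧ backorder → labeled]; R9 [manifest_closed ∧ oversize_item → insured]; R11 [split_shipment ∧ route_local → stock_low]; R12 [shipped ∧ priority_ship → hazmat_flag]; R15 [address_valid → payment_cleared]. ⇒ new: labeled, insured, stock_low, hazmat_flag, payment_cleared.
[2] R2 [stock_low → cond_2]; R8 [labeled ∧ stock_low ∧ payment_cleared → dock_ready]; R10 [hazmat_flag ∧ restock_request → carrier_assigned]. ⇒ new: cond_2, dock_ready, carrier_assigned.
[3] R7 [carrier_assigned ∧ dock_ready ∧ stock_available → packed]. ⇒ new: packed.
[4] R13 [packed ∧ stock_available → fragile_item]. ⇒ new: fragile_item.
[5] R6 [fragile_item ∧ insured → notify_customer]. ⇒ new: notify_customer.
[6] R14 [notify_customer → pick_ticket]. ⇒ new: pick_ticket.
[7] R5 [labeled ∧ pick_ticket → cond_7]. ⇒ new: cond_7.
Closure: {address_valid, backorder, carrier_assigned, cond_1, cond_2, cond_7, dock_ready, fragile_item, hazmat_flag, insured, labeled, manifest_closed, notify_customer, order_received, oversize_item, packed, payment_cleared, pick_ticket, priority_ship, restock_request, route_local, shipped, split_shipment, stock_available, stock_low} — 25 facts.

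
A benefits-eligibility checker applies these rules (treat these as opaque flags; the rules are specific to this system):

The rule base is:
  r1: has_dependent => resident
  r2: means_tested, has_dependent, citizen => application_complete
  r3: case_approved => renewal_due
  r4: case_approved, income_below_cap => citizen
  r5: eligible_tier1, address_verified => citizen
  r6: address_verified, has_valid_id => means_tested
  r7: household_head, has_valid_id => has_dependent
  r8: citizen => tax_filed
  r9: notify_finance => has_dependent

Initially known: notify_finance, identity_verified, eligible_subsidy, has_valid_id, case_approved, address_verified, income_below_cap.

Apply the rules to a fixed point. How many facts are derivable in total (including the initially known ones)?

Round 1 fires r3, r4, r6, r9, giving renewal_due, citizen, means_tested, has_dependent.
Round 2 fires r1, r2, r8, giving resident, application_complete, tax_filed.
Closure: {address_verified, application_complete, case_approved, citizen, eligible_subsidy, has_dependent, has_valid_id, identity_verified, income_below_cap, means_tested, notify_finance, renewal_due, resident, tax_filed} — 14 facts.

14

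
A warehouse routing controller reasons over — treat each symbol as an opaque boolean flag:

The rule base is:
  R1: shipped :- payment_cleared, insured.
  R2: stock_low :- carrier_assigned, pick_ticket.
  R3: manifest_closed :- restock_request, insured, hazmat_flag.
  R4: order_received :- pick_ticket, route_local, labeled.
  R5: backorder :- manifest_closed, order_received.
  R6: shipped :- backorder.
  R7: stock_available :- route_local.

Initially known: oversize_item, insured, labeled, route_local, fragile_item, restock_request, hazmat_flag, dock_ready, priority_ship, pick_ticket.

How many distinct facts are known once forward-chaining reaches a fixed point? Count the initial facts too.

15

[1] R3 [manifest_closed :- restock_request, insured, hazmat_flag.]; R4 [order_received :- pick_ticket, route_local, labeled.]; R7 [stock_available :- route_local.]. ⇒ new: manifest_closed, order_received, stock_available.
[2] R5 [backorder :- manifest_closed, order_received.]. ⇒ new: backorder.
[3] R6 [shipped :- backorder.]. ⇒ new: shipped.
Closure: {backorder, dock_ready, fragile_item, hazmat_flag, insured, labeled, manifest_closed, order_received, oversize_item, pick_ticket, priority_ship, restock_request, route_local, shipped, stock_available} — 15 facts.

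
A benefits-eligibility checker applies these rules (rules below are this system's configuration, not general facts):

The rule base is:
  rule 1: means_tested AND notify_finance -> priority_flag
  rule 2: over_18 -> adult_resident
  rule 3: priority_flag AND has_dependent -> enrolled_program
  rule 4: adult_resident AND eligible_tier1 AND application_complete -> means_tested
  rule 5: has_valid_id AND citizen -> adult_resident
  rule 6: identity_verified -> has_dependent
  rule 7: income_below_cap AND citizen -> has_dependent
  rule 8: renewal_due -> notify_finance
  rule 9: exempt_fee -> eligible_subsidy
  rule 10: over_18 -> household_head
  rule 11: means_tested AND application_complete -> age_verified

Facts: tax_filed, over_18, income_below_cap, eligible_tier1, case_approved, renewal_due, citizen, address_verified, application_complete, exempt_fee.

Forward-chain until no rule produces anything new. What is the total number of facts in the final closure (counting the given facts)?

19

Round 1 fires rule 2, rule 7, rule 8, rule 9, rule 10, giving adult_resident, has_dependent, notify_finance, eligible_subsidy, household_head.
Round 2 fires rule 4, giving means_tested.
Round 3 fires rule 1, rule 11, giving priority_flag, age_verified.
Round 4 fires rule 3, giving enrolled_program.
Closure: {address_verified, adult_resident, age_verified, application_complete, case_approved, citizen, eligible_subsidy, eligible_tier1, enrolled_program, exempt_fee, has_dependent, household_head, income_below_cap, means_tested, notify_finance, over_18, priority_flag, renewal_due, tax_filed} — 19 facts.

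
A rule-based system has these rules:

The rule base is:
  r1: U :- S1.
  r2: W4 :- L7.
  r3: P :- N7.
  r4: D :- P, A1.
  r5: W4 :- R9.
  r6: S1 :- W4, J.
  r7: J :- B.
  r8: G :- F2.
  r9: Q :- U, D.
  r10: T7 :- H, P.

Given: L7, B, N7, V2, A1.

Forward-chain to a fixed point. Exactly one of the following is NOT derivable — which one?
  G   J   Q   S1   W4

G

Round 1 — r2, r3, r7, derive W4, P, J.
Round 2 — r4, r6, derive D, S1.
Round 3 — r1, derive U.
Round 4 — r9, derive Q.
Derived: Q (round 4), J (round 1), S1 (round 2), W4 (round 1). G never appears in any round.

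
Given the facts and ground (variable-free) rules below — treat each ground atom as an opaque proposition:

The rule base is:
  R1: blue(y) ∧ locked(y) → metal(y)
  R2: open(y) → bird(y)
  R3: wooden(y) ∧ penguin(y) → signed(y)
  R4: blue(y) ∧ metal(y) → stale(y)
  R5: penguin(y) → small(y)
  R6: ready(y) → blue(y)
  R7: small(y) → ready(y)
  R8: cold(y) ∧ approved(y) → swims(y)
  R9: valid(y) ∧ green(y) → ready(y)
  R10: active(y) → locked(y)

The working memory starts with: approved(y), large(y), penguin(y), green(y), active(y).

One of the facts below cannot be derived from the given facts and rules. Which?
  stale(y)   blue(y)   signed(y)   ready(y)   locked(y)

signed(y)

Round 1: R5 [penguin(y) → small(y)]; R10 [active(y) → locked(y)]. Adds small(y), locked(y).
Round 2: R7 [small(y) → ready(y)]. Adds ready(y).
Round 3: R6 [ready(y) → blue(y)]. Adds blue(y).
Round 4: R1 [blue(y) ∧ locked(y) → metal(y)]. Adds metal(y).
Round 5: R4 [blue(y) ∧ metal(y) → stale(y)]. Adds stale(y).
Derived: blue(y) (round 3), locked(y) (round 1), stale(y) (round 5), ready(y) (round 2). signed(y) never appears in any round.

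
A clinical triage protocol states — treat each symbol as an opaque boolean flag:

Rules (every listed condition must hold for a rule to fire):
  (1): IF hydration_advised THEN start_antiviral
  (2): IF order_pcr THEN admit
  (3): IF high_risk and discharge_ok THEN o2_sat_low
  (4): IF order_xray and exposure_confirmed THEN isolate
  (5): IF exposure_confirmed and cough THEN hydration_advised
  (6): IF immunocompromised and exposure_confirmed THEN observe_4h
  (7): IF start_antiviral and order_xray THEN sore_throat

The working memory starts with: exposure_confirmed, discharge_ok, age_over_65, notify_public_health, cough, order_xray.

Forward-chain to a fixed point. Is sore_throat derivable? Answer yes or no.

yes

Round 1: (4) [IF order_xray and exposure_confirmed THEN isolate]; (5) [IF exposure_confirmed and cough THEN hydration_advised]. New: isolate, hydration_advised.
Round 2: (1) [IF hydration_advised THEN start_antiviral]. New: start_antiviral.
Round 3: (7) [IF start_antiviral and order_xray THEN sore_throat]. New: sore_throat.
sore_throat appears in round 3, so it is derivable.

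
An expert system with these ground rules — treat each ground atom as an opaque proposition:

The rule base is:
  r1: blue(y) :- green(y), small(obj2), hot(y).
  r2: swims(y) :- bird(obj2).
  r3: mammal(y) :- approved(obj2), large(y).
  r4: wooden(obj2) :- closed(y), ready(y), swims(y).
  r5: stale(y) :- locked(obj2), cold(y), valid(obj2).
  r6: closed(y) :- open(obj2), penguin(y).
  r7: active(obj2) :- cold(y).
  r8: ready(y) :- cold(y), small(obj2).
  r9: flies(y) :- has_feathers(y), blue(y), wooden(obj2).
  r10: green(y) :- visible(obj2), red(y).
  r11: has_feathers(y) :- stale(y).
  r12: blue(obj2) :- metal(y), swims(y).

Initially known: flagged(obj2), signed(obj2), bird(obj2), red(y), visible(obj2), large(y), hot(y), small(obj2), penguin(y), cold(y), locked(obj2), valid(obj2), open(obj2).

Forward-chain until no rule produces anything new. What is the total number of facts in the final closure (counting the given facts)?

23

Round 1 fires r2, r5, r6, r7, r8, r10, giving swims(y), stale(y), closed(y), active(obj2), ready(y), green(y).
Round 2 fires r1, r4, r11, giving blue(y), wooden(obj2), has_feathers(y).
Round 3 fires r9, giving flies(y).
Closure: {active(obj2), bird(obj2), blue(y), closed(y), cold(y), flagged(obj2), flies(y), green(y), has_feathers(y), hot(y), large(y), locked(obj2), open(obj2), penguin(y), ready(y), red(y), signed(obj2), small(obj2), stale(y), swims(y), valid(obj2), visible(obj2), wooden(obj2)} — 23 facts.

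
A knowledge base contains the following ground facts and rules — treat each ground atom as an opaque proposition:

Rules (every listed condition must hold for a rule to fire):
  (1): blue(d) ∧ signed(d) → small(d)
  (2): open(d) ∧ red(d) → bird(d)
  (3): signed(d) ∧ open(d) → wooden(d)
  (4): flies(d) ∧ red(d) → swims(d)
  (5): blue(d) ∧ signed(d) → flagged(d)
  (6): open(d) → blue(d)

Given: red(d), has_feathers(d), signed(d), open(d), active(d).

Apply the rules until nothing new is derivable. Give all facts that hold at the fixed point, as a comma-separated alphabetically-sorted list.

[1] (2) [open(d) ∧ red(d) → bird(d)]; (3) [signed(d) ∧ open(d) → wooden(d)]; (6) [open(d) → blue(d)]. ⇒ new: bird(d), wooden(d), blue(d).
[2] (1) [blue(d) ∧ signed(d) → small(d)]; (5) [blue(d) ∧ signed(d) → flagged(d)]. ⇒ new: small(d), flagged(d).

active(d), bird(d), blue(d), flagged(d), has_feathers(d), open(d), red(d), signed(d), small(d), wooden(d)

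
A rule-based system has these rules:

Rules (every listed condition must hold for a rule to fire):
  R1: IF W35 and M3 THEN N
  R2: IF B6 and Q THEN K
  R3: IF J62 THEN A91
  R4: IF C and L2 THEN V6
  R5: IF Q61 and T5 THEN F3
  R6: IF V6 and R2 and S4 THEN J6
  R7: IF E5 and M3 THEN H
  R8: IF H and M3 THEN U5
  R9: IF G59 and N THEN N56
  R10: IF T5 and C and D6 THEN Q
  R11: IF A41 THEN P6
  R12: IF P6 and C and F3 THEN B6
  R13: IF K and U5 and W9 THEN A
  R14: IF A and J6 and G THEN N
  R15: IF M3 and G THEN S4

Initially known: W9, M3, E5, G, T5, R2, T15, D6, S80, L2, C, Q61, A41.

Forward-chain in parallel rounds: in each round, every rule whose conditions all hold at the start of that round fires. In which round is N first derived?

5

[1] R4 [IF C and L2 THEN V6]; R5 [IF Q61 and T5 THEN F3]; R7 [IF E5 and M3 THEN H]; R10 [IF T5 and C and D6 THEN Q]; R11 [IF A41 THEN P6]; R15 [IF M3 and G THEN S4]. ⇒ new: V6, F3, H, Q, P6, S4.
[2] R6 [IF V6 and R2 and S4 THEN J6]; R8 [IF H and M3 THEN U5]; R12 [IF P6 and C and F3 THEN B6]. ⇒ new: J6, U5, B6.
[3] R2 [IF B6 and Q THEN K]. ⇒ new: K.
[4] R13 [IF K and U5 and W9 THEN A]. ⇒ new: A.
[5] R14 [IF A and J6 and G THEN N]. ⇒ new: N.
N first appears in round 5.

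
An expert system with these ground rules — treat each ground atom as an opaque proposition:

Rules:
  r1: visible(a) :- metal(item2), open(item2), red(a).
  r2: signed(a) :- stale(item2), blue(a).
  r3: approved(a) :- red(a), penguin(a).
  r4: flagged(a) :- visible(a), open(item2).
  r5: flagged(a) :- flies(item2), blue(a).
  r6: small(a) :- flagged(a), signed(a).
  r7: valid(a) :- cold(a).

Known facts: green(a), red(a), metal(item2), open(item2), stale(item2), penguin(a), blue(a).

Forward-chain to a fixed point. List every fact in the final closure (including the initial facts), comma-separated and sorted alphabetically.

Round 1: r1 [visible(a) :- metal(item2), open(item2), red(a).]; r2 [signed(a) :- stale(item2), blue(a).]; r3 [approved(a) :- red(a), penguin(a).]. New: visible(a), signed(a), approved(a).
Round 2: r4 [flagged(a) :- visible(a), open(item2).]. New: flagged(a).
Round 3: r6 [small(a) :- flagged(a), signed(a).]. New: small(a).

approved(a), blue(a), flagged(a), green(a), metal(item2), open(item2), penguin(a), red(a), signed(a), small(a), stale(item2), visible(a)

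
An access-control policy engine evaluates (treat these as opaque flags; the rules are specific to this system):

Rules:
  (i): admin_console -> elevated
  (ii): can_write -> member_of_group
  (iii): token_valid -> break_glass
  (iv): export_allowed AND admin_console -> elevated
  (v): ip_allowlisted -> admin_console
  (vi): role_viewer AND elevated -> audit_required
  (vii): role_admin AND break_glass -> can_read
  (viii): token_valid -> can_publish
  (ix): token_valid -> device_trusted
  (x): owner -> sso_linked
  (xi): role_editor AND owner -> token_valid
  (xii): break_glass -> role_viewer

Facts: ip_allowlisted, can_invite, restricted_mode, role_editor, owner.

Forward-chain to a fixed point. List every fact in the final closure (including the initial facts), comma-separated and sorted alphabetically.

admin_console, audit_required, break_glass, can_invite, can_publish, device_trusted, elevated, ip_allowlisted, owner, restricted_mode, role_editor, role_viewer, sso_linked, token_valid

[1] (v) [ip_allowlisted -> admin_console]; (x) [owner -> sso_linked]; (xi) [role_editor AND owner -> token_valid]. ⇒ new: admin_console, sso_linked, token_valid.
[2] (i) [admin_console -> elevated]; (iii) [token_valid -> break_glass]; (viii) [token_valid -> can_publish]; (ix) [token_valid -> device_trusted]. ⇒ new: elevated, break_glass, can_publish, device_trusted.
[3] (xii) [break_glass -> role_viewer]. ⇒ new: role_viewer.
[4] (vi) [role_viewer AND elevated -> audit_required]. ⇒ new: audit_required.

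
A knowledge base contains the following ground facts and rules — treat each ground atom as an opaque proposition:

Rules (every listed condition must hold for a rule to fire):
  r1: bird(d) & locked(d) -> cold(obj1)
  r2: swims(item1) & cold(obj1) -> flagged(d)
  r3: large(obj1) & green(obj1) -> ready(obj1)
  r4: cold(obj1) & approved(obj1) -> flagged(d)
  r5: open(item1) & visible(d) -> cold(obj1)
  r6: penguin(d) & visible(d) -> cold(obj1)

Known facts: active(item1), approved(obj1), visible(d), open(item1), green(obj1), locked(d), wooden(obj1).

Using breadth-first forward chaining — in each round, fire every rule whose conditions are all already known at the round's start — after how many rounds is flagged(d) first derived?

2

Round 1 — r5, derive cold(obj1).
Round 2 — r4, derive flagged(d).
flagged(d) first appears in round 2.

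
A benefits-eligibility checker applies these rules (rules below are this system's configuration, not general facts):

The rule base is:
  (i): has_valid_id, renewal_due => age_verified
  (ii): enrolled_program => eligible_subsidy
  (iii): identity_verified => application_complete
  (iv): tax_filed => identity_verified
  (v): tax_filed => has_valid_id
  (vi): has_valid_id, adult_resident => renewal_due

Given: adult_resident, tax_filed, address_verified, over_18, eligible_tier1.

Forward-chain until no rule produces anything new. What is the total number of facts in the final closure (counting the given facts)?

Round 1 fires (iv), (v), giving identity_verified, has_valid_id.
Round 2 fires (iii), (vi), giving application_complete, renewal_due.
Round 3 fires (i), giving age_verified.
Closure: {address_verified, adult_resident, age_verified, application_complete, eligible_tier1, has_valid_id, identity_verified, over_18, renewal_due, tax_filed} — 10 facts.

10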